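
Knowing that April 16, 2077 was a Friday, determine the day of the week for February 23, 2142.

Day-of-year of April 16, 2077: 106.
Day-of-year of February 23, 2142: 54.
2077 has 365 days, so 365 − 106 = 259 days remain in 2077.
Full years 2078–2141: 49 common + 15 leap = 49×365 + 15×366 = 23375 days.
Total: 259 + 23375 + 54 = 23688 days.
23688 is a multiple of 7, so February 23, 2142 falls on the same weekday: Friday.

Friday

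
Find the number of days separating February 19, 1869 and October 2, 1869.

February 1869: 28 − 19 = 9 days remain (1869 is not a leap year, so February has 28 days).
Then March (31), April (30), May (31), June (30), July (31), August (31), September (30): 31 + 30 + 31 + 30 + 31 + 31 + 30 = 214 days.
October 1–2, 1869: 2 days.
Total: 9 + 214 + 2 = 225 days.

225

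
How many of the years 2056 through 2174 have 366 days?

Years divisible by 4: 2056, 2060, …, 2172 — 30 in all.
Of these, 2100 is divisible by 100 but not 400, so not leap.
Leap years: 30 − 1 = 29.

29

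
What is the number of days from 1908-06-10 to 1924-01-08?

From June 10, 1908 to June 10, 1923: 15 years, of which 3 contain a Feb 29 — 12×365 + 3×366 = 5478 days.
June 1923: 30 − 10 = 20 days remain.
Then July (31), August (31), September (30), October (31), November (30), December (31): 31 + 31 + 30 + 31 + 30 + 31 = 184 days.
January 1–8, 1924: 8 days.
Residual: 212 days.
Total: 5690 days.

5690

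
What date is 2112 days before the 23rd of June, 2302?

the 9th of September, 2296

Count 2112 days before June 23, 2302:
Day-of-year of September 9, 2296: 253.
Day-of-year of June 23, 2302: 174.
2296 has 366 days, so 366 − 253 = 113 days remain in 2296.
Full years: 2297: 365; 2298: 365; 2299: 365; 2300: 365; 2301: 365. Sum = 1825.
Total: 113 + 1825 + 174 = 2112 days.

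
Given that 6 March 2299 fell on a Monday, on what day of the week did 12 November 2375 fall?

From March 6, 2299 to March 6, 2375: 76 years, of which 18 contain a Feb 29 — 58×365 + 18×366 = 27758 days.
(2300 is not a leap year (divisible by 100 but not 400).)
March 2375: 31 − 6 = 25 days remain.
Then April (30), May (31), June (30), July (31), August (31), September (30), October (31): 30 + 31 + 30 + 31 + 31 + 30 + 31 = 214 days.
November 1–12, 2375: 12 days.
Residual: 251 days.
Total: 28009 days.
28009 mod 7 = 2, so 2 days after Monday is Wednesday.

Wednesday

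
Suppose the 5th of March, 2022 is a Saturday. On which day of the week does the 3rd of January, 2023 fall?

Tuesday

March 2022: 31 − 5 = 26 days remain.
Then 9 full months totalling 275 days.
January 1–3, 2023: 3 days.
Residual: 304 days.
Total: 304 days.
304 mod 7 = 3, so 3 days after Saturday is Tuesday.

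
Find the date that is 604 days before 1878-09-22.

1877-01-26

Count 604 days before September 22, 1878:
Day-of-year of January 26, 1877: 26.
Day-of-year of September 22, 1878: 265.
1877 has 365 days, so 365 − 26 = 339 days remain in 1877.
Total: 339 + 265 = 604 days.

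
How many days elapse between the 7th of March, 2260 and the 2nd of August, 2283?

8548

Day-of-year of March 7, 2260: 67.
Day-of-year of August 2, 2283: 214.
2260 has 366 days, so 366 − 67 = 299 days remain in 2260.
Full years 2261–2282: 17 common + 5 leap = 17×365 + 5×366 = 8035 days.
Total: 299 + 8035 + 214 = 8548 days.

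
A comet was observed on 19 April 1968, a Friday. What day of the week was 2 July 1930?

Count forward from the earlier date (July 2, 1930) to the later (April 19, 1968):
From July 2, 1930 to July 2, 1967: 37 years, of which 9 contain a Feb 29 — 28×365 + 9×366 = 13514 days.
July 1967: 31 − 2 = 29 days remain.
Then August (31), September (30), October (31), November (30), December (31), January (31), February 1968 (29), March (31): 31 + 30 + 31 + 30 + 31 + 31 + 29 + 31 = 244 days.
April 1–19, 1968: 19 days.
Residual: 292 days.
Total: 13806 days.
13806 mod 7 = 2, so 2 days before Friday is Wednesday.

Wednesday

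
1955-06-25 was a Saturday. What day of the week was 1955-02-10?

Count forward from the earlier date (February 10, 1955) to the later (June 25, 1955):
February 1955: 28 − 10 = 18 days remain (1955 is not a leap year, so February has 28 days).
Then March (31), April (30), May (31): 31 + 30 + 31 = 92 days.
June 1–25, 1955: 25 days.
Total: 18 + 92 + 25 = 135 days.
135 mod 7 = 2, so 2 days before Saturday is Thursday.

Thursday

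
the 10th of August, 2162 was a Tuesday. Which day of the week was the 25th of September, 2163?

Day-of-year of August 10, 2162: 222.
Day-of-year of September 25, 2163: 268.
2162 has 365 days, so 365 − 222 = 143 days remain in 2162.
Total: 143 + 268 = 411 days.
411 mod 7 = 5, so 5 days after Tuesday is Sunday.

Sunday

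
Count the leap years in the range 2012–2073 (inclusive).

16

Years divisible by 4: 2012, 2016, …, 2072 — 16 in all.
No century exceptions apply. Count: 16.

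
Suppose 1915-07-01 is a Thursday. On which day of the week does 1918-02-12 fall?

Day-of-year of July 1, 1915: 182.
Day-of-year of February 12, 1918: 43.
1915 has 365 days, so 365 − 182 = 183 days remain in 1915.
Full years: 1916: 366; 1917: 365. Sum = 731.
Total: 183 + 731 + 43 = 957 days.
957 mod 7 = 5, so 5 days after Thursday is Tuesday.

Tuesday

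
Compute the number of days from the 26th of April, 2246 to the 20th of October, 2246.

177

April 2246: 30 − 26 = 4 days remain.
Then May (31), June (30), July (31), August (31), September (30): 31 + 30 + 31 + 31 + 30 = 153 days.
October 1–20, 2246: 20 days.
Total: 4 + 153 + 20 = 177 days.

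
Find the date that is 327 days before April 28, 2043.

June 5, 2042

Count 327 days before April 28, 2043:
June 2042: 30 − 5 = 25 days remain.
Then 9 full months totalling 274 days.
April 1–28, 2043: 28 days.
Residual: 327 days.
Total: 327 days.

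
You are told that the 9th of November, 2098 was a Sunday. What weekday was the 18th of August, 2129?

Thursday

Day-of-year of November 9, 2098: 313.
Day-of-year of August 18, 2129: 230.
2098 has 365 days, so 365 − 313 = 52 days remain in 2098.
Full years 2099–2128: 23 common + 7 leap = 23×365 + 7×366 = 10957 days.
Total: 52 + 10957 + 230 = 11239 days.
11239 mod 7 = 4, so 4 days after Sunday is Thursday.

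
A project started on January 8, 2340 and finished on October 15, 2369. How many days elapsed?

10873

Day-of-year of January 8, 2340: 8.
Day-of-year of October 15, 2369: 288.
2340 has 366 days, so 366 − 8 = 358 days remain in 2340.
Full years 2341–2368: 21 common + 7 leap = 21×365 + 7×366 = 10227 days.
Total: 358 + 10227 + 288 = 10873 days.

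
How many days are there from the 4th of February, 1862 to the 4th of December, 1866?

1764

Day-of-year of February 4, 1862: 35.
Day-of-year of December 4, 1866: 338.
1862 has 365 days, so 365 − 35 = 330 days remain in 1862.
Full years: 1863: 365; 1864: 366; 1865: 365. Sum = 1096.
Total: 330 + 1096 + 338 = 1764 days.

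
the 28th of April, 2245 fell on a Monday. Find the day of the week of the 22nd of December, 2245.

April 2245: 30 − 28 = 2 days remain.
Then May (31), June (30), July (31), August (31), September (30), October (31), November (30): 31 + 30 + 31 + 31 + 30 + 31 + 30 = 214 days.
December 1–22, 2245: 22 days.
Total: 2 + 214 + 22 = 238 days.
238 is a multiple of 7, so the 22nd of December, 2245 falls on the same weekday: Monday.

Monday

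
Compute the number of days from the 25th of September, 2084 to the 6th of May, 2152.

From September 25, 2084 to September 25, 2151: 67 years, of which 15 contain a Feb 29 — 52×365 + 15×366 = 24470 days.
(2100 is not a leap year (divisible by 100 but not 400).)
September 2151: 30 − 25 = 5 days remain.
Then October (31), November (30), December (31), January (31), February 2152 (29), March (31), April (30): 31 + 30 + 31 + 31 + 29 + 31 + 30 = 213 days.
May 1–6, 2152: 6 days.
Residual: 224 days.
Total: 24694 days.

24694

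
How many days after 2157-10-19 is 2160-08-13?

1029

October 19, 2157 → October 19, 2158: 365 days.
October 19, 2158 → October 19, 2159: 365 days.
October 2159: 31 − 19 = 12 days remain.
Then 9 full months totalling 274 days.
August 1–13, 2160: 13 days.
Residual: 299 days.
Total: 1029 days.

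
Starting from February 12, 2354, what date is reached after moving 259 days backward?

May 29, 2353

Count 259 days before February 12, 2354:
May 2353: 31 − 29 = 2 days remain.
Then June (30), July (31), August (31), September (30), October (31), November (30), December (31), January (31): 30 + 31 + 31 + 30 + 31 + 30 + 31 + 31 = 245 days.
February 1–12, 2354: 12 days (2354 is not a leap year).
Residual: 259 days.
Total: 259 days.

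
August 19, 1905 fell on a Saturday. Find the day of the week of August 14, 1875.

Count forward from the earlier date (August 14, 1875) to the later (August 19, 1905):
From August 14, 1875 to August 14, 1905: 30 years, of which 7 contain a Feb 29 — 23×365 + 7×366 = 10957 days.
(1900 is not a leap year (divisible by 100 but not 400).)
Within August 1905: 19 − 14 = 5 days.
Total: 10962 days.
10962 is a multiple of 7, so August 14, 1875 falls on the same weekday: Saturday.

Saturday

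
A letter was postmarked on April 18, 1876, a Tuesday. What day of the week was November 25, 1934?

Sunday

Day-of-year of April 18, 1876: 109.
Day-of-year of November 25, 1934: 329.
1876 has 366 days, so 366 − 109 = 257 days remain in 1876.
Full years 1877–1933: 44 common + 13 leap = 44×365 + 13×366 = 20818 days.
Total: 257 + 20818 + 329 = 21404 days.
21404 mod 7 = 5, so 5 days after Tuesday is Sunday.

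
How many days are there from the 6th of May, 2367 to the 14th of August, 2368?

466

May 2367: 31 − 6 = 25 days remain.
Then 14 full months totalling 427 days.
August 1–14, 2368: 14 days.
Total: 25 + 427 + 14 = 466 days.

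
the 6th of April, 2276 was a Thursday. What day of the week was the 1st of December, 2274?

Count forward from the earlier date (December 1, 2274) to the later (April 6, 2276):
Day-of-year of December 1, 2274: 335.
Day-of-year of April 6, 2276: 97.
2274 has 365 days, so 365 − 335 = 30 days remain in 2274.
Full years: 2275: 365. Sum = 365.
Total: 30 + 365 + 97 = 492 days.
492 mod 7 = 2, so 2 days before Thursday is Tuesday.

Tuesday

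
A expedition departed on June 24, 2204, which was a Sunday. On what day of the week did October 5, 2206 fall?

June 24, 2204 → June 24, 2205: 365 days.
June 24, 2205 → June 24, 2206: 365 days.
June 2206: 30 − 24 = 6 days remain.
Then July (31), August (31), September (30): 31 + 31 + 30 = 92 days.
October 1–5, 2206: 5 days.
Residual: 103 days.
Total: 833 days.
833 is a multiple of 7, so October 5, 2206 falls on the same weekday: Sunday.

Sunday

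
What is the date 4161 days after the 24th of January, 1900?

the 17th of June, 1911

Count 4161 days after January 24, 1900:
From January 24, 1900 to January 24, 1911: 11 years, of which 2 contain a Feb 29 — 9×365 + 2×366 = 4017 days.
(1900 is not a leap year (divisible by 100 but not 400).)
January 1911: 31 − 24 = 7 days remain.
Then February 1911 (28), March (31), April (30), May (31): 28 + 31 + 30 + 31 = 120 days.
June 1–17, 1911: 17 days.
Residual: 144 days.
Total: 4161 days.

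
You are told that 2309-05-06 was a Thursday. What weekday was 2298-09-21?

Count forward from the earlier date (September 21, 2298) to the later (May 6, 2309):
Day-of-year of September 21, 2298: 264.
Day-of-year of May 6, 2309: 126.
2298 has 365 days, so 365 − 264 = 101 days remain in 2298.
Full years 2299–2308: 8 common + 2 leap = 8×365 + 2×366 = 3652 days.
Total: 101 + 3652 + 126 = 3879 days.
3879 mod 7 = 1, so 1 day before Thursday is Wednesday.

Wednesday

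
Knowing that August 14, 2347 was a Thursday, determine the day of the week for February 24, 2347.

Count forward from the earlier date (February 24, 2347) to the later (August 14, 2347):
February 2347: 28 − 24 = 4 days remain (2347 is not a leap year, so February has 28 days).
Then March (31), April (30), May (31), June (30), July (31): 31 + 30 + 31 + 30 + 31 = 153 days.
August 1–14, 2347: 14 days.
Total: 4 + 153 + 14 = 171 days.
171 mod 7 = 3, so 3 days before Thursday is Monday.

Monday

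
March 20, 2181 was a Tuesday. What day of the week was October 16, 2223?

Thursday

From March 20, 2181 to March 20, 2223: 42 years, of which 9 contain a Feb 29 — 33×365 + 9×366 = 15339 days.
(2200 is not a leap year (divisible by 100 but not 400).)
March 2223: 31 − 20 = 11 days remain.
Then April (30), May (31), June (30), July (31), August (31), September (30): 30 + 31 + 30 + 31 + 31 + 30 = 183 days.
October 1–16, 2223: 16 days.
Residual: 210 days.
Total: 15549 days.
15549 mod 7 = 2, so 2 days after Tuesday is Thursday.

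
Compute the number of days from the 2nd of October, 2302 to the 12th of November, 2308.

Day-of-year of October 2, 2302: 275.
Day-of-year of November 12, 2308: 317.
2302 has 365 days, so 365 − 275 = 90 days remain in 2302.
Full years: 2303: 365; 2304: 366; 2305: 365; 2306: 365; 2307: 365. Sum = 1826.
Total: 90 + 1826 + 317 = 2233 days.

2233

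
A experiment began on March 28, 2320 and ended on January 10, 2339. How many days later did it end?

6862

From March 28, 2320 to March 28, 2338: 18 years, of which 4 contain a Feb 29 — 14×365 + 4×366 = 6574 days.
March 2338: 31 − 28 = 3 days remain.
Then 9 full months totalling 275 days.
January 1–10, 2339: 10 days.
Residual: 288 days.
Total: 6862 days.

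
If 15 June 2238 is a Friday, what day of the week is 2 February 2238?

Count forward from the earlier date (February 2, 2238) to the later (June 15, 2238):
February 2238: 28 − 2 = 26 days remain (2238 is not a leap year, so February has 28 days).
Then March (31), April (30), May (31): 31 + 30 + 31 = 92 days.
June 1–15, 2238: 15 days.
Total: 26 + 92 + 15 = 133 days.
133 is a multiple of 7, so 2 February 2238 falls on the same weekday: Friday.

Friday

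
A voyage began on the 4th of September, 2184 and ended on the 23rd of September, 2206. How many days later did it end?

Day-of-year of September 4, 2184: 248.
Day-of-year of September 23, 2206: 266.
2184 has 366 days, so 366 − 248 = 118 days remain in 2184.
Full years 2185–2205: 17 common + 4 leap = 17×365 + 4×366 = 7669 days.
Total: 118 + 7669 + 266 = 8053 days.

8053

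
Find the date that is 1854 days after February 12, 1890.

March 12, 1895

Count 1854 days after February 12, 1890:
Day-of-year of February 12, 1890: 43.
Day-of-year of March 12, 1895: 71.
1890 has 365 days, so 365 − 43 = 322 days remain in 1890.
Full years: 1891: 365; 1892: 366; 1893: 365; 1894: 365. Sum = 1461.
Total: 322 + 1461 + 71 = 1854 days.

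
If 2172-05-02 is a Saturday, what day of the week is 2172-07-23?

Thursday

May 2172: 31 − 2 = 29 days remain.
Then June (30): 30 days.
July 1–23, 2172: 23 days.
Total: 29 + 30 + 23 = 82 days.
82 mod 7 = 5, so 5 days after Saturday is Thursday.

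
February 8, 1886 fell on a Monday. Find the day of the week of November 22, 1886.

February 1886: 28 − 8 = 20 days remain (1886 is not a leap year, so February has 28 days).
Then March (31), April (30), May (31), June (30), July (31), August (31), September (30), October (31): 31 + 30 + 31 + 30 + 31 + 31 + 30 + 31 = 245 days.
November 1–22, 1886: 22 days.
Total: 20 + 245 + 22 = 287 days.
287 is a multiple of 7, so November 22, 1886 falls on the same weekday: Monday.

Monday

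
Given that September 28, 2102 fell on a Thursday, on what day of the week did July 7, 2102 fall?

Count forward from the earlier date (July 7, 2102) to the later (September 28, 2102):
July 2102: 31 − 7 = 24 days remain.
Then August (31): 31 days.
September 1–28, 2102: 28 days.
Total: 24 + 31 + 28 = 83 days.
83 mod 7 = 6, so 6 days before Thursday is Friday.

Friday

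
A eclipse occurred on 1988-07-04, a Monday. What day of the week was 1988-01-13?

Wednesday

Count forward from the earlier date (January 13, 1988) to the later (July 4, 1988):
January 1988: 31 − 13 = 18 days remain.
Then February 1988 (29), March (31), April (30), May (31), June (30): 29 + 31 + 30 + 31 + 30 = 151 days.
July 1–4, 1988: 4 days.
Total: 18 + 151 + 4 = 173 days.
173 mod 7 = 5, so 5 days before Monday is Wednesday.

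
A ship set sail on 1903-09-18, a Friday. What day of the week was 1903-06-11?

Thursday

Count forward from the earlier date (June 11, 1903) to the later (September 18, 1903):
June 1903: 30 − 11 = 19 days remain.
Then July (31), August (31): 31 + 31 = 62 days.
September 1–18, 1903: 18 days.
Total: 19 + 62 + 18 = 99 days.
99 mod 7 = 1, so 1 day before Friday is Thursday.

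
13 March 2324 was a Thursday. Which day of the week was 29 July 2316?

Saturday

Count forward from the earlier date (July 29, 2316) to the later (March 13, 2324):
From July 29, 2316 to July 29, 2323: 7 years, of which 1 contains a Feb 29 — 6×365 + 1×366 = 2556 days.
July 2323: 31 − 29 = 2 days remain.
Then August (31), September (30), October (31), November (30), December (31), January (31), February 2324 (29): 31 + 30 + 31 + 30 + 31 + 31 + 29 = 213 days.
March 1–13, 2324: 13 days.
Residual: 228 days.
Total: 2784 days.
2784 mod 7 = 5, so 5 days before Thursday is Saturday.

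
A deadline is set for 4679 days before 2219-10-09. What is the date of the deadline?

2206-12-17

Count 4679 days before October 9, 2219:
From December 17, 2206 to December 17, 2218: 12 years, of which 3 contain a Feb 29 — 9×365 + 3×366 = 4383 days.
December 2218: 31 − 17 = 14 days remain.
Then 9 full months totalling 273 days.
October 1–9, 2219: 9 days.
Residual: 296 days.
Total: 4679 days.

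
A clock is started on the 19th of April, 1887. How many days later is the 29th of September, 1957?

25730

Day-of-year of April 19, 1887: 109.
Day-of-year of September 29, 1957: 272.
1887 has 365 days, so 365 − 109 = 256 days remain in 1887.
Full years 1888–1956: 52 common + 17 leap = 52×365 + 17×366 = 25202 days.
Total: 256 + 25202 + 272 = 25730 days.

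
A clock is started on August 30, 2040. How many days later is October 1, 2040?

August 2040: 31 − 30 = 1 day remains.
Then September (30): 30 days.
October 1, 2040: 1 day.
Total: 1 + 30 + 1 = 32 days.

32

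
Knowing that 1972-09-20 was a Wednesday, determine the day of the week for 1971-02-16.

Tuesday

Count forward from the earlier date (February 16, 1971) to the later (September 20, 1972):
February 1971: 28 − 16 = 12 days remain (1971 is not a leap year, so February has 28 days).
Then 18 full months totalling 550 days.
September 1–20, 1972: 20 days.
Total: 12 + 550 + 20 = 582 days.
582 mod 7 = 1, so 1 day before Wednesday is Tuesday.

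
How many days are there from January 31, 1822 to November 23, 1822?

296

January 1822: 31 − 31 = 0 days remain.
Then 9 full months totalling 273 days.
November 1–23, 1822: 23 days.
Total: 0 + 273 + 23 = 296 days.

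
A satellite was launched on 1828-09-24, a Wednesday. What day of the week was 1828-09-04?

Thursday

Count forward from the earlier date (September 4, 1828) to the later (September 24, 1828):
Within September 1828: 24 − 4 = 20 days.
20 mod 7 = 6, so 6 days before Wednesday is Thursday.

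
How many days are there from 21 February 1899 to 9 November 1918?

Day-of-year of February 21, 1899: 52.
Day-of-year of November 9, 1918: 313.
1899 has 365 days, so 365 − 52 = 313 days remain in 1899.
Full years 1900–1917: 14 common + 4 leap = 14×365 + 4×366 = 6574 days.
Total: 313 + 6574 + 313 = 7200 days.

7200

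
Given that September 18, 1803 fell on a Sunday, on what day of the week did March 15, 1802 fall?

Monday

Count forward from the earlier date (March 15, 1802) to the later (September 18, 1803):
March 15, 1802 → March 15, 1803: 365 days.
March 1803: 31 − 15 = 16 days remain.
Then April (30), May (31), June (30), July (31), August (31): 30 + 31 + 30 + 31 + 31 = 153 days.
September 1–18, 1803: 18 days.
Residual: 187 days.
Total: 552 days.
552 mod 7 = 6, so 6 days before Sunday is Monday.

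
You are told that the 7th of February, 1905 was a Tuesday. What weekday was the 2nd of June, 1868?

Tuesday

Count forward from the earlier date (June 2, 1868) to the later (February 7, 1905):
From June 2, 1868 to June 2, 1904: 36 years, of which 8 contain a Feb 29 — 28×365 + 8×366 = 13148 days.
(1900 is not a leap year (divisible by 100 but not 400).)
June 1904: 30 − 2 = 28 days remain.
Then July (31), August (31), September (30), October (31), November (30), December (31), January (31): 31 + 31 + 30 + 31 + 30 + 31 + 31 = 215 days.
February 1–7, 1905: 7 days (1905 is not a leap year).
Residual: 250 days.
Total: 13398 days.
13398 is a multiple of 7, so the 2nd of June, 1868 falls on the same weekday: Tuesday.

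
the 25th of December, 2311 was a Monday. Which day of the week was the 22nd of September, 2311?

Count forward from the earlier date (September 22, 2311) to the later (December 25, 2311):
September 2311: 30 − 22 = 8 days remain.
Then October (31), November (30): 31 + 30 = 61 days.
December 1–25, 2311: 25 days.
Total: 8 + 61 + 25 = 94 days.
94 mod 7 = 3, so 3 days before Monday is Friday.

Friday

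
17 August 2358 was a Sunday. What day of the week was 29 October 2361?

Day-of-year of August 17, 2358: 229.
Day-of-year of October 29, 2361: 302.
2358 has 365 days, so 365 − 229 = 136 days remain in 2358.
Full years: 2359: 365; 2360: 366. Sum = 731.
Total: 136 + 731 + 302 = 1169 days.
1169 is a multiple of 7, so 29 October 2361 falls on the same weekday: Sunday.

Sunday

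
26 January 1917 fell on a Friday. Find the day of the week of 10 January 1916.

Monday

Count forward from the earlier date (January 10, 1916) to the later (January 26, 1917):
January 10, 1916 → January 10, 1917: 366 days (1916 is a leap year).
Within January 1917: 26 − 10 = 16 days.
Total: 382 days.
382 mod 7 = 4, so 4 days before Friday is Monday.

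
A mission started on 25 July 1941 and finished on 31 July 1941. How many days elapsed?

6

Within July 1941: 31 − 25 = 6 days.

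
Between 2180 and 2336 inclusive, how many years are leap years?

38

Years divisible by 4: 2180, 2184, …, 2336 — 40 in all.
Of these, 2200, 2300 are divisible by 100 but not 400, so not leap.
Leap years: 40 − 2 = 38.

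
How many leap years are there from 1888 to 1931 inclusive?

Years divisible by 4 in [1888, 1931]: 1888, 1892, 1896, 1900, 1904, 1908, 1912, 1916, 1920, 1924, 1928.
Of these, 1900 is divisible by 100 but not 400, so not leap.
Leap years: 11 − 1 = 10.

10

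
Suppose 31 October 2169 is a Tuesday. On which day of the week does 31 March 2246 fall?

From October 31, 2169 to October 31, 2245: 76 years, of which 18 contain a Feb 29 — 58×365 + 18×366 = 27758 days.
(2200 is not a leap year (divisible by 100 but not 400).)
October 2245: 31 − 31 = 0 days remain.
Then November (30), December (31), January (31), February 2246 (28): 30 + 31 + 31 + 28 = 120 days.
March 1–31, 2246: 31 days.
Residual: 151 days.
Total: 27909 days.
27909 is a multiple of 7, so 31 March 2246 falls on the same weekday: Tuesday.

Tuesday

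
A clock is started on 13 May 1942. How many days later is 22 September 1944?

May 1942: 31 − 13 = 18 days remain.
Then 27 full months totalling 823 days.
September 1–22, 1944: 22 days.
Total: 18 + 823 + 22 = 863 days.

863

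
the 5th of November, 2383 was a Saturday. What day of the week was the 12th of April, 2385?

November 2383: 30 − 5 = 25 days remain.
Then 16 full months totalling 487 days.
April 1–12, 2385: 12 days.
Total: 25 + 487 + 12 = 524 days.
524 mod 7 = 6, so 6 days after Saturday is Friday.

Friday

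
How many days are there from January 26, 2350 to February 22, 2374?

8793

Day-of-year of January 26, 2350: 26.
Day-of-year of February 22, 2374: 53.
2350 has 365 days, so 365 − 26 = 339 days remain in 2350.
Full years 2351–2373: 17 common + 6 leap = 17×365 + 6×366 = 8401 days.
Total: 339 + 8401 + 53 = 8793 days.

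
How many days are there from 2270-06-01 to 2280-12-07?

3842

From June 1, 2270 to June 1, 2280: 10 years, of which 3 contain a Feb 29 — 7×365 + 3×366 = 3653 days.
June 2280: 30 − 1 = 29 days remain.
Then July (31), August (31), September (30), October (31), November (30): 31 + 31 + 30 + 31 + 30 = 153 days.
December 1–7, 2280: 7 days.
Residual: 189 days.
Total: 3842 days.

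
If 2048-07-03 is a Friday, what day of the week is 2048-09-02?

Wednesday

July 2048: 31 − 3 = 28 days remain.
Then August (31): 31 days.
September 1–2, 2048: 2 days.
Total: 28 + 31 + 2 = 61 days.
61 mod 7 = 5, so 5 days after Friday is Wednesday.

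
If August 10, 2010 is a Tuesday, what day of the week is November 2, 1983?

Count forward from the earlier date (November 2, 1983) to the later (August 10, 2010):
Day-of-year of November 2, 1983: 306.
Day-of-year of August 10, 2010: 222.
1983 has 365 days, so 365 − 306 = 59 days remain in 1983.
Full years 1984–2009: 19 common + 7 leap = 19×365 + 7×366 = 9497 days.
Total: 59 + 9497 + 222 = 9778 days.
9778 mod 7 = 6, so 6 days before Tuesday is Wednesday.

Wednesday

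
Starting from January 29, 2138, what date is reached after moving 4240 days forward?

September 8, 2149

Count 4240 days after January 29, 2138:
Day-of-year of January 29, 2138: 29.
Day-of-year of September 8, 2149: 251.
2138 has 365 days, so 365 − 29 = 336 days remain in 2138.
Full years 2139–2148: 7 common + 3 leap = 7×365 + 3×366 = 3653 days.
Total: 336 + 3653 + 251 = 4240 days.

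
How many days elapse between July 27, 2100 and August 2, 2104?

July 27, 2100 → July 27, 2101: 365 days.
July 27, 2101 → July 27, 2102: 365 days.
July 27, 2102 → July 27, 2103: 365 days.
July 27, 2103 → July 27, 2104: 366 days (2104 is a leap year).
July 2104: 31 − 27 = 4 days remain.
August 1–2, 2104: 2 days.
Residual: 6 days.
Total: 1467 days.

1467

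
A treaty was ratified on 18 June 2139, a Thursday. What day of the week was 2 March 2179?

Tuesday

Day-of-year of June 18, 2139: 169.
Day-of-year of March 2, 2179: 61.
2139 has 365 days, so 365 − 169 = 196 days remain in 2139.
Full years 2140–2178: 29 common + 10 leap = 29×365 + 10×366 = 14245 days.
Total: 196 + 14245 + 61 = 14502 days.
14502 mod 7 = 5, so 5 days after Thursday is Tuesday.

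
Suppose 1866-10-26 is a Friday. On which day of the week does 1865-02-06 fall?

Count forward from the earlier date (February 6, 1865) to the later (October 26, 1866):
February 1865: 28 − 6 = 22 days remain (1865 is not a leap year, so February has 28 days).
Then 19 full months totalling 579 days.
October 1–26, 1866: 26 days.
Total: 22 + 579 + 26 = 627 days.
627 mod 7 = 4, so 4 days before Friday is Monday.

Monday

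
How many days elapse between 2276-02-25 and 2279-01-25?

February 25, 2276 → February 25, 2277: 366 days (2276 is a leap year).
February 25, 2277 → February 25, 2278: 365 days.
February 2278: 28 − 25 = 3 days remain (2278 is not a leap year, so February has 28 days).
Then 10 full months totalling 306 days.
January 1–25, 2279: 25 days.
Residual: 334 days.
Total: 1065 days.

1065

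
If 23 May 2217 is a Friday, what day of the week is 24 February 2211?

Count forward from the earlier date (February 24, 2211) to the later (May 23, 2217):
February 24, 2211 → February 24, 2212: 365 days.
February 24, 2212 → February 24, 2213: 366 days (2212 is a leap year).
February 24, 2213 → February 24, 2214: 365 days.
February 24, 2214 → February 24, 2215: 365 days.
February 24, 2215 → February 24, 2216: 365 days.
February 24, 2216 → February 24, 2217: 366 days (2216 is a leap year).
February 2217: 28 − 24 = 4 days remain (2217 is not a leap year, so February has 28 days).
Then March (31), April (30): 31 + 30 = 61 days.
May 1–23, 2217: 23 days.
Residual: 88 days.
Total: 2280 days.
2280 mod 7 = 5, so 5 days before Friday is Sunday.

Sunday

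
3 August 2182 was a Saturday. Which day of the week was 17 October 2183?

August 2182: 31 − 3 = 28 days remain.
Then 13 full months totalling 395 days.
October 1–17, 2183: 17 days.
Total: 28 + 395 + 17 = 440 days.
440 mod 7 = 6, so 6 days after Saturday is Friday.

Friday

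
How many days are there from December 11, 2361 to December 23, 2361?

12

Within December 2361: 23 − 11 = 12 days.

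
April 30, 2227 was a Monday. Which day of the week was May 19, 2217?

Monday

Count forward from the earlier date (May 19, 2217) to the later (April 30, 2227):
Day-of-year of May 19, 2217: 139.
Day-of-year of April 30, 2227: 120.
2217 has 365 days, so 365 − 139 = 226 days remain in 2217.
Full years 2218–2226: 7 common + 2 leap = 7×365 + 2×366 = 3287 days.
Total: 226 + 3287 + 120 = 3633 days.
3633 is a multiple of 7, so May 19, 2217 falls on the same weekday: Monday.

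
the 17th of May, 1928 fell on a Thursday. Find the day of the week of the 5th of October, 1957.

Saturday

From May 17, 1928 to May 17, 1957: 29 years, of which 7 contain a Feb 29 — 22×365 + 7×366 = 10592 days.
May 1957: 31 − 17 = 14 days remain.
Then June (30), July (31), August (31), September (30): 30 + 31 + 31 + 30 = 122 days.
October 1–5, 1957: 5 days.
Residual: 141 days.
Total: 10733 days.
10733 mod 7 = 2, so 2 days after Thursday is Saturday.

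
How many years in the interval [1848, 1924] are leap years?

Years divisible by 4: 1848, 1852, …, 1924 — 20 in all.
Of these, 1900 is divisible by 100 but not 400, so not leap.
Leap years: 20 − 1 = 19.

19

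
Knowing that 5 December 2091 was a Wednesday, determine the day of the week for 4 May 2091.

Count forward from the earlier date (May 4, 2091) to the later (December 5, 2091):
May 2091: 31 − 4 = 27 days remain.
Then June (30), July (31), August (31), September (30), October (31), November (30): 30 + 31 + 31 + 30 + 31 + 30 = 183 days.
December 1–5, 2091: 5 days.
Total: 27 + 183 + 5 = 215 days.
215 mod 7 = 5, so 5 days before Wednesday is Friday.

Friday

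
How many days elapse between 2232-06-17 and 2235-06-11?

Day-of-year of June 17, 2232: 169.
Day-of-year of June 11, 2235: 162.
2232 has 366 days, so 366 − 169 = 197 days remain in 2232.
Full years: 2233: 365; 2234: 365. Sum = 730.
Total: 197 + 730 + 162 = 1089 days.

1089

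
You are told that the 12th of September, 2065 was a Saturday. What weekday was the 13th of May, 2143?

Monday

Day-of-year of September 12, 2065: 255.
Day-of-year of May 13, 2143: 133.
2065 has 365 days, so 365 − 255 = 110 days remain in 2065.
Full years 2066–2142: 59 common + 18 leap = 59×365 + 18×366 = 28123 days.
Total: 110 + 28123 + 133 = 28366 days.
28366 mod 7 = 2, so 2 days after Saturday is Monday.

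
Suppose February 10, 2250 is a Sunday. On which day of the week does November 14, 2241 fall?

Sunday

Count forward from the earlier date (November 14, 2241) to the later (February 10, 2250):
Day-of-year of November 14, 2241: 318.
Day-of-year of February 10, 2250: 41.
2241 has 365 days, so 365 − 318 = 47 days remain in 2241.
Full years 2242–2249: 6 common + 2 leap = 6×365 + 2×366 = 2922 days.
Total: 47 + 2922 + 41 = 3010 days.
3010 is a multiple of 7, so November 14, 2241 falls on the same weekday: Sunday.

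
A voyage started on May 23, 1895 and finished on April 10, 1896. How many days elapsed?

323

May 1895: 31 − 23 = 8 days remain.
Then 10 full months totalling 305 days.
April 1–10, 1896: 10 days.
Total: 8 + 305 + 10 = 323 days.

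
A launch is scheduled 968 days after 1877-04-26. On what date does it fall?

1879-12-20

Count 968 days after April 26, 1877:
Day-of-year of April 26, 1877: 116.
Day-of-year of December 20, 1879: 354.
1877 has 365 days, so 365 − 116 = 249 days remain in 1877.
Full years: 1878: 365. Sum = 365.
Total: 249 + 365 + 354 = 968 days.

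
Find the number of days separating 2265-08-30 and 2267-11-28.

820

August 2265: 31 − 30 = 1 day remains.
Then 26 full months totalling 791 days.
November 1–28, 2267: 28 days.
Total: 1 + 791 + 28 = 820 days.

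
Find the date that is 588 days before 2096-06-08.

2094-10-29

Count 588 days before June 8, 2096:
Day-of-year of October 29, 2094: 302.
Day-of-year of June 8, 2096: 160.
2094 has 365 days, so 365 − 302 = 63 days remain in 2094.
Full years: 2095: 365. Sum = 365.
Total: 63 + 365 + 160 = 588 days.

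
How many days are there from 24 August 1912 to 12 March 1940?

10062

Day-of-year of August 24, 1912: 237.
Day-of-year of March 12, 1940: 72.
1912 has 366 days, so 366 − 237 = 129 days remain in 1912.
Full years 1913–1939: 21 common + 6 leap = 21×365 + 6×366 = 9861 days.
Total: 129 + 9861 + 72 = 10062 days.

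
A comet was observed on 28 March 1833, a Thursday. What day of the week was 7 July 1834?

Monday

March 1833: 31 − 28 = 3 days remain.
Then 15 full months totalling 456 days.
July 1–7, 1834: 7 days.
Total: 3 + 456 + 7 = 466 days.
466 mod 7 = 4, so 4 days after Thursday is Monday.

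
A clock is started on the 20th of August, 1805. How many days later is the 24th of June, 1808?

Day-of-year of August 20, 1805: 232.
Day-of-year of June 24, 1808: 176.
1805 has 365 days, so 365 − 232 = 133 days remain in 1805.
Full years: 1806: 365; 1807: 365. Sum = 730.
Total: 133 + 730 + 176 = 1039 days.

1039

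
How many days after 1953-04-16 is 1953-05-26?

April 1953: 30 − 16 = 14 days remain.
May 1–26, 1953: 26 days.
Total: 14 + 26 = 40 days.

40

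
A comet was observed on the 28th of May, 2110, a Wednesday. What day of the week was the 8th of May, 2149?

From May 28, 2110 to May 28, 2148: 38 years, of which 10 contain a Feb 29 — 28×365 + 10×366 = 13880 days.
May 2148: 31 − 28 = 3 days remain.
Then 11 full months totalling 334 days.
May 1–8, 2149: 8 days.
Residual: 345 days.
Total: 14225 days.
14225 mod 7 = 1, so 1 day after Wednesday is Thursday.

Thursday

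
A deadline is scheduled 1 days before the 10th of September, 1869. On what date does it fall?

the 9th of September, 1869

Count 1 days before September 10, 1869:
Within September 1869: 10 − 9 = 1 day.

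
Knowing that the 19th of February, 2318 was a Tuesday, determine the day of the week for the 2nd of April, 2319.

Wednesday

Day-of-year of February 19, 2318: 50.
Day-of-year of April 2, 2319: 92.
2318 has 365 days, so 365 − 50 = 315 days remain in 2318.
Total: 315 + 92 = 407 days.
407 mod 7 = 1, so 1 day after Tuesday is Wednesday.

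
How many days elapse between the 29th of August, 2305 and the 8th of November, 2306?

436

Day-of-year of August 29, 2305: 241.
Day-of-year of November 8, 2306: 312.
2305 has 365 days, so 365 − 241 = 124 days remain in 2305.
Total: 124 + 312 = 436 days.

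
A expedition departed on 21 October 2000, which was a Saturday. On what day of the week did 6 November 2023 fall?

Day-of-year of October 21, 2000: 295.
Day-of-year of November 6, 2023: 310.
2000 has 366 days, so 366 − 295 = 71 days remain in 2000.
Full years 2001–2022: 17 common + 5 leap = 17×365 + 5×366 = 8035 days.
Total: 71 + 8035 + 310 = 8416 days.
8416 mod 7 = 2, so 2 days after Saturday is Monday.

Monday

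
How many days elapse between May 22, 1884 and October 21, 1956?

26449

Day-of-year of May 22, 1884: 143.
Day-of-year of October 21, 1956: 295.
1884 has 366 days, so 366 − 143 = 223 days remain in 1884.
Full years 1885–1955: 55 common + 16 leap = 55×365 + 16×366 = 25931 days.
Total: 223 + 25931 + 295 = 26449 days.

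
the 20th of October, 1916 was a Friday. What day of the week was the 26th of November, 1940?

Day-of-year of October 20, 1916: 294.
Day-of-year of November 26, 1940: 331.
1916 has 366 days, so 366 − 294 = 72 days remain in 1916.
Full years 1917–1939: 18 common + 5 leap = 18×365 + 5×366 = 8400 days.
Total: 72 + 8400 + 331 = 8803 days.
8803 mod 7 = 4, so 4 days after Friday is Tuesday.

Tuesday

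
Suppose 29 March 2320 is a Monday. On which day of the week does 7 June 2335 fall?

From March 29, 2320 to March 29, 2335: 15 years, of which 3 contain a Feb 29 — 12×365 + 3×366 = 5478 days.
March 2335: 31 − 29 = 2 days remain.
Then April (30), May (31): 30 + 31 = 61 days.
June 1–7, 2335: 7 days.
Residual: 70 days.
Total: 5548 days.
5548 mod 7 = 4, so 4 days after Monday is Friday.

Friday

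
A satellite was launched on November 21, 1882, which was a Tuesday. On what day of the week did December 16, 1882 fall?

November 1882: 30 − 21 = 9 days remain.
December 1–16, 1882: 16 days.
Total: 9 + 16 = 25 days.
25 mod 7 = 4, so 4 days after Tuesday is Saturday.

Saturday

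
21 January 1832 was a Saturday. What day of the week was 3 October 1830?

Sunday

Count forward from the earlier date (October 3, 1830) to the later (January 21, 1832):
Day-of-year of October 3, 1830: 276.
Day-of-year of January 21, 1832: 21.
1830 has 365 days, so 365 − 276 = 89 days remain in 1830.
Full years: 1831: 365. Sum = 365.
Total: 89 + 365 + 21 = 475 days.
475 mod 7 = 6, so 6 days before Saturday is Sunday.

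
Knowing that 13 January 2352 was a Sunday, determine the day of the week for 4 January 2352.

Count forward from the earlier date (January 4, 2352) to the later (January 13, 2352):
Within January 2352: 13 − 4 = 9 days.
9 mod 7 = 2, so 2 days before Sunday is Friday.

Friday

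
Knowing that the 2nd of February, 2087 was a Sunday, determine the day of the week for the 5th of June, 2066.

Count forward from the earlier date (June 5, 2066) to the later (February 2, 2087):
From June 5, 2066 to June 5, 2086: 20 years, of which 5 contain a Feb 29 — 15×365 + 5×366 = 7305 days.
June 2086: 30 − 5 = 25 days remain.
Then July (31), August (31), September (30), October (31), November (30), December (31), January (31): 31 + 31 + 30 + 31 + 30 + 31 + 31 = 215 days.
February 1–2, 2087: 2 days (2087 is not a leap year).
Residual: 242 days.
Total: 7547 days.
7547 mod 7 = 1, so 1 day before Sunday is Saturday.

Saturday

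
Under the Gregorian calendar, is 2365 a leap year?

2365 is not a leap year.

No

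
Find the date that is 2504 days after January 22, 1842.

November 30, 1848

Count 2504 days after January 22, 1842:
January 22, 1842 → January 22, 1843: 365 days.
January 22, 1843 → January 22, 1844: 365 days.
January 22, 1844 → January 22, 1845: 366 days (1844 is a leap year).
January 22, 1845 → January 22, 1846: 365 days.
January 22, 1846 → January 22, 1847: 365 days.
January 22, 1847 → January 22, 1848: 365 days.
January 1848: 31 − 22 = 9 days remain.
Then 9 full months totalling 274 days.
November 1–30, 1848: 30 days.
Residual: 313 days.
Total: 2504 days.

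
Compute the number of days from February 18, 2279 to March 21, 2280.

February 18, 2279 → February 18, 2280: 365 days.
February 2280: 29 − 18 = 11 days remain (2280 is a leap year, so February has 29 days).
March 1–21, 2280: 21 days.
Residual: 32 days.
Total: 397 days.

397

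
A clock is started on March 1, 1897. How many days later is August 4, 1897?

156

March 1897: 31 − 1 = 30 days remain.
Then April (30), May (31), June (30), July (31): 30 + 31 + 30 + 31 = 122 days.
August 1–4, 1897: 4 days.
Total: 30 + 122 + 4 = 156 days.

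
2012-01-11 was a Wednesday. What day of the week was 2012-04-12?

Thursday

January 2012: 31 − 11 = 20 days remain.
Then February 2012 (29), March (31): 29 + 31 = 60 days.
April 1–12, 2012: 12 days.
Total: 20 + 60 + 12 = 92 days.
92 mod 7 = 1, so 1 day after Wednesday is Thursday.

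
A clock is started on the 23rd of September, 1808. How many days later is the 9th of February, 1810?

504

September 23, 1808 → September 23, 1809: 365 days.
September 1809: 30 − 23 = 7 days remain.
Then October (31), November (30), December (31), January (31): 31 + 30 + 31 + 31 = 123 days.
February 1–9, 1810: 9 days (1810 is not a leap year).
Residual: 139 days.
Total: 504 days.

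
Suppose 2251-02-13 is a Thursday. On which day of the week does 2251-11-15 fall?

February 2251: 28 − 13 = 15 days remain (2251 is not a leap year, so February has 28 days).
Then March (31), April (30), May (31), June (30), July (31), August (31), September (30), October (31): 31 + 30 + 31 + 30 + 31 + 31 + 30 + 31 = 245 days.
November 1–15, 2251: 15 days.
Total: 15 + 245 + 15 = 275 days.
275 mod 7 = 2, so 2 days after Thursday is Saturday.

Saturday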